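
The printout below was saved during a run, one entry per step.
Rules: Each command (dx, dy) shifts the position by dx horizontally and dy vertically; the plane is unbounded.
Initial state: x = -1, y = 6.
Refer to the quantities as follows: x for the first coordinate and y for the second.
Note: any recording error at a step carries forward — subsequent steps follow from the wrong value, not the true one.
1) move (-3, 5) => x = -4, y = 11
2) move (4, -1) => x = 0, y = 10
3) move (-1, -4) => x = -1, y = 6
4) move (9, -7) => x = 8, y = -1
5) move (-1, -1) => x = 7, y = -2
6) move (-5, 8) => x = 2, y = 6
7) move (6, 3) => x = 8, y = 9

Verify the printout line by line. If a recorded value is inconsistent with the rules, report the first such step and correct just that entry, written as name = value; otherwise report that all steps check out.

step 1: x = -1 + (-3) = -4, y = 6 + (5) = 11 -> consistent with the printout
step 2: x = -4 + (4) = 0, y = 11 + (-1) = 10 -> verified
step 3: x = 0 + (-1) = -1, y = 10 + (-4) = 6 -> confirmed correct
step 4: x = -1 + (9) = 8, y = 6 + (-7) = -1 -> matches
step 5: x = 8 + (-1) = 7, y = -1 + (-1) = -2 -> no discrepancy
step 6: x = 7 + (-5) = 2, y = -2 + (8) = 6 -> consistent with the printout
step 7: x = 2 + (6) = 8, y = 6 + (3) = 9 -> consistent with the printout
Every step is consistent.

no error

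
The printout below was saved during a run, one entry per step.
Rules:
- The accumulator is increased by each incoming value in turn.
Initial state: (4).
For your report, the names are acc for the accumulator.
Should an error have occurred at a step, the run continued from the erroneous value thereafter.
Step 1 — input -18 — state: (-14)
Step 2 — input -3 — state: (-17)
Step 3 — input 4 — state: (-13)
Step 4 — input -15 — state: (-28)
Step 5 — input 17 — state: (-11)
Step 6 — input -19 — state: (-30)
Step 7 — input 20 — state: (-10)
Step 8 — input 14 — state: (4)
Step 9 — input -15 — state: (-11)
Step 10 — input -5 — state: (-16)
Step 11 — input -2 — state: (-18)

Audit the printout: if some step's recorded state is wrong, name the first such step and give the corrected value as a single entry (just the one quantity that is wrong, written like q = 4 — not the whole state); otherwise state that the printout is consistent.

Recomputing the run from the initial state:
step 1: acc = -14
step 2: acc = -17
step 3: acc = -13
step 4: acc = -28
step 5: acc = -11
step 6: acc = -30
step 7: acc = -10
step 8: acc = 4
step 9: acc = -11
step 10: acc = -16
step 11: acc = -18
This matches the printout at every step.

no error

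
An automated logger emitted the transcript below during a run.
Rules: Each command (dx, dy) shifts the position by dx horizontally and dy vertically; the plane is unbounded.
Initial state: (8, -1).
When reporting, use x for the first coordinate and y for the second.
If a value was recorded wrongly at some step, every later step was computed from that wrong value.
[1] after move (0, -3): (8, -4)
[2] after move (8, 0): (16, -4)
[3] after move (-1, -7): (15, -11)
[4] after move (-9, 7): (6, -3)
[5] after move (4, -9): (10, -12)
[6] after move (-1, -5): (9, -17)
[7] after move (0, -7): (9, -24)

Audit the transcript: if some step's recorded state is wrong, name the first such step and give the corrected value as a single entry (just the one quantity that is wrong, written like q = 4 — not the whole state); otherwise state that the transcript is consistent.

step 4, y = -4

Step 1: x = 8 + (0) = 8, y = -1 + (-3) = -4 — same as recorded.
Step 2: x = 8 + (8) = 16, y = -4 + (0) = -4 — matches.
Step 3: x = 16 + (-1) = 15, y = -4 + (-7) = -11 — consistent with the transcript.
Step 4: x = 15 + (-9) = 6, y = -11 + (7) = -4 — the transcript has a different value.
First incorrect step: 4; the correct value is y = -4.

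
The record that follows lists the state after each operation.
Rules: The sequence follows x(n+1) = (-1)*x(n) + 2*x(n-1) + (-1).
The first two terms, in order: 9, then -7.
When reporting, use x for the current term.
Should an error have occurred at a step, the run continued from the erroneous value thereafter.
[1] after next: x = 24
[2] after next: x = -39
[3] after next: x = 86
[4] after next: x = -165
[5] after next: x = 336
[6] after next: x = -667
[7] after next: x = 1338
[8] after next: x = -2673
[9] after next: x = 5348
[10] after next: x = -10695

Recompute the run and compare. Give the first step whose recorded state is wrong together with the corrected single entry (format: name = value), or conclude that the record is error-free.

no error

Recomputing the run from the initial state:
step 1: x = 24
step 2: x = -39
step 3: x = 86
step 4: x = -165
step 5: x = 336
step 6: x = -667
step 7: x = 1338
step 8: x = -2673
step 9: x = 5348
step 10: x = -10695
This matches the record at every step.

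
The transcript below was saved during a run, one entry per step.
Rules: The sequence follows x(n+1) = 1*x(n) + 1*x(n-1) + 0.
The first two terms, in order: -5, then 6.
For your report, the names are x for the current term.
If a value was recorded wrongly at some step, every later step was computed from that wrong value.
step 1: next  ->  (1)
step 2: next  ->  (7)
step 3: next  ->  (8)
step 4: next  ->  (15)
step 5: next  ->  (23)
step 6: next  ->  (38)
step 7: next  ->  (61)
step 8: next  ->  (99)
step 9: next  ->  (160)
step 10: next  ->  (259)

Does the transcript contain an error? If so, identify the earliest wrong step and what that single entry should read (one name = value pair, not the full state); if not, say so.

no error

Recomputing the run from the initial state:
step 1: x = 1
step 2: x = 7
step 3: x = 8
step 4: x = 15
step 5: x = 23
step 6: x = 38
step 7: x = 61
step 8: x = 99
step 9: x = 160
step 10: x = 259
This matches the transcript at every step.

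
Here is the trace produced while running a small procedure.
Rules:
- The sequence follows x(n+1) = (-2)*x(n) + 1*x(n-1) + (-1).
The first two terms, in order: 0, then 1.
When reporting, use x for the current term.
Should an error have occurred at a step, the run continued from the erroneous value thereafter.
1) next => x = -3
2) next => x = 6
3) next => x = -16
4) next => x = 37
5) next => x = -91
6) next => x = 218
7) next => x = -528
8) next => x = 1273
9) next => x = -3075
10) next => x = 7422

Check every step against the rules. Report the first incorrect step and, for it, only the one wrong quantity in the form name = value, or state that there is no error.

Recomputing the run from the initial state:
step 1: x = -3
step 2: x = 6
step 3: x = -16
step 4: x = 37
step 5: x = -91
step 6: x = 218
step 7: x = -528
step 8: x = 1273
step 9: x = -3075
step 10: x = 7422
This matches the trace at every step.

no error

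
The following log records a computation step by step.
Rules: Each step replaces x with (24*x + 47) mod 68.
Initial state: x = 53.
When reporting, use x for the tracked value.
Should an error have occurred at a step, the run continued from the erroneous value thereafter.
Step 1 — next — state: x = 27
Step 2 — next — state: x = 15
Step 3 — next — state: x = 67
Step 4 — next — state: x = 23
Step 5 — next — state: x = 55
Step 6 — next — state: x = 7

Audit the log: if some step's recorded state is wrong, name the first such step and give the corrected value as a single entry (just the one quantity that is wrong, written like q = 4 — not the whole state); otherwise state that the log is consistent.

Step 1: x = (24*53 + 47) mod 68 = 27 — matches.
Step 2: x = (24*27 + 47) mod 68 = 15 — exactly as logged.
Step 3: x = (24*15 + 47) mod 68 = 67 — checks out.
Step 4: x = (24*67 + 47) mod 68 = 23 — same as recorded.
Step 5: x = (24*23 + 47) mod 68 = 55 — in agreement.
Step 6: x = (24*55 + 47) mod 68 = 7 — no discrepancy.
Every step is consistent.

no error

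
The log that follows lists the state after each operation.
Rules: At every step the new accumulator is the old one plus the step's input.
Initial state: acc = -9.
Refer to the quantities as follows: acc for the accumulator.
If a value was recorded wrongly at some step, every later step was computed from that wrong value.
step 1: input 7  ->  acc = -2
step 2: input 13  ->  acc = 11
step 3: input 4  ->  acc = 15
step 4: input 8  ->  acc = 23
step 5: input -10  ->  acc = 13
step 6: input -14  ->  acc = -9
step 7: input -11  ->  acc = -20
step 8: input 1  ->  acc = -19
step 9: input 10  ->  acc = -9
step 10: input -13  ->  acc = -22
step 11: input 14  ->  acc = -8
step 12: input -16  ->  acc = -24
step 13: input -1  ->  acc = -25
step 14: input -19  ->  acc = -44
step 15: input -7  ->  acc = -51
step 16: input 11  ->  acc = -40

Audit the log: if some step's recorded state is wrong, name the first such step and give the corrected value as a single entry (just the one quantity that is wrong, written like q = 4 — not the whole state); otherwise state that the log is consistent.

Recomputing the run from the initial state:
step 1: acc = -2
step 2: acc = 11
step 3: acc = 15
step 4: acc = 23
step 5: acc = 13
step 6: acc = -1
step 7: acc = -12
step 8: acc = -11
step 9: acc = -1
step 10: acc = -14
step 11: acc = 0
step 12: acc = -16
step 13: acc = -17
step 14: acc = -36
step 15: acc = -43
step 16: acc = -32
The first disagreement with the log is at step 6, where the value should be acc = -1.

step 6, acc = -1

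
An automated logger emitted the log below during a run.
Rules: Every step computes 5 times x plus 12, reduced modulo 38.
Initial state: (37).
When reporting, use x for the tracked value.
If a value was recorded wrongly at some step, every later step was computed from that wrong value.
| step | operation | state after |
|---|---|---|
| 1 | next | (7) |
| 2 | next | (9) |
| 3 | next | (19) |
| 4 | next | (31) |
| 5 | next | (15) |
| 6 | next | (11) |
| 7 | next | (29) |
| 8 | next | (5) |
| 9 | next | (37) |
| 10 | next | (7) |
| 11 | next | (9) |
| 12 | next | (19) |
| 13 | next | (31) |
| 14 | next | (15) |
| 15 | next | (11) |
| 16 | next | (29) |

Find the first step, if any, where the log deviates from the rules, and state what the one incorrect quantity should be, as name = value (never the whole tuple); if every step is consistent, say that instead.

no error

Step 1: x = (5*37 + 12) mod 38 = 7 — same as recorded.
Step 2: x = (5*7 + 12) mod 38 = 9 — same as recorded.
Step 3: x = (5*9 + 12) mod 38 = 19 — exactly as logged.
Step 4: x = (5*19 + 12) mod 38 = 31 — matches.
Step 5: x = (5*31 + 12) mod 38 = 15 — agrees with the log.
Step 6: x = (5*15 + 12) mod 38 = 11 — no discrepancy.
Step 7: x = (5*11 + 12) mod 38 = 29 — matches.
Step 8: x = (5*29 + 12) mod 38 = 5 — confirmed correct.
Step 9: x = (5*5 + 12) mod 38 = 37 — no discrepancy.
Step 10: x = (5*37 + 12) mod 38 = 7 — no discrepancy.
Step 11: x = (5*7 + 12) mod 38 = 9 — verified.
Step 12: x = (5*9 + 12) mod 38 = 19 — no discrepancy.
Step 13: x = (5*19 + 12) mod 38 = 31 — matches.
Step 14: x = (5*31 + 12) mod 38 = 15 — agrees with the log.
Step 15: x = (5*15 + 12) mod 38 = 11 — matches.
Step 16: x = (5*11 + 12) mod 38 = 29 — no discrepancy.
Each recorded entry agrees with the recomputation.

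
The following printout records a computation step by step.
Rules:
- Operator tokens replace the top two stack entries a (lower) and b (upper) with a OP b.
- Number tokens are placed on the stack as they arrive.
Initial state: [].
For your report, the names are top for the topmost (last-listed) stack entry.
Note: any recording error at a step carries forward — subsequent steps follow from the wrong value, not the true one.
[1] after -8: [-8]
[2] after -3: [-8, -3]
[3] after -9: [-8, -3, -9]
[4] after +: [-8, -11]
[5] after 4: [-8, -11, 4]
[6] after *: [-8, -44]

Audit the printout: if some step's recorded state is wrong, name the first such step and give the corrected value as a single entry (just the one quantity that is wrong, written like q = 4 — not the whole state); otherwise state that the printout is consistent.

step 4, top = -12

step 1: push -8: top = -8 -> agrees with the printout
step 2: push -3: top = -3 -> checks out
step 3: push -9: top = -9 -> matches
step 4: -3 + -9 = -12 -> a discrepancy with the printout
The audit stops at step 4: the recorded entry is wrong and should be top = -12.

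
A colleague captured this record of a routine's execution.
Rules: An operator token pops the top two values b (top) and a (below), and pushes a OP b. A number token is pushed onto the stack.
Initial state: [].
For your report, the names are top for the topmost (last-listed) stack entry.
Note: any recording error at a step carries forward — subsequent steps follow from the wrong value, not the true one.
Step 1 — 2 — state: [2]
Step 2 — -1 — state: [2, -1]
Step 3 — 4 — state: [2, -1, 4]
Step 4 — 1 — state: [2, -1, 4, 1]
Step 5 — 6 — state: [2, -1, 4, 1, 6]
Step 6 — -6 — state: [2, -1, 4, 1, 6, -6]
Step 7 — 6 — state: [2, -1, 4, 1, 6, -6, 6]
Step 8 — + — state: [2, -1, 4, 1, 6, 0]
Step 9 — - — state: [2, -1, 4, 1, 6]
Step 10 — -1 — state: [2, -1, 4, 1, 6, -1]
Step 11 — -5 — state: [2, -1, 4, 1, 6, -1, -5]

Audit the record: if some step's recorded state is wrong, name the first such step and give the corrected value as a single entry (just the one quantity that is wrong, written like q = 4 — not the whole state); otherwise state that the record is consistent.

no error

Recomputing the run from the initial state:
step 1: [2]
step 2: [2, -1]
step 3: [2, -1, 4]
step 4: [2, -1, 4, 1]
step 5: [2, -1, 4, 1, 6]
step 6: [2, -1, 4, 1, 6, -6]
step 7: [2, -1, 4, 1, 6, -6, 6]
step 8: [2, -1, 4, 1, 6, 0]
step 9: [2, -1, 4, 1, 6]
step 10: [2, -1, 4, 1, 6, -1]
step 11: [2, -1, 4, 1, 6, -1, -5]
This matches the record at every step.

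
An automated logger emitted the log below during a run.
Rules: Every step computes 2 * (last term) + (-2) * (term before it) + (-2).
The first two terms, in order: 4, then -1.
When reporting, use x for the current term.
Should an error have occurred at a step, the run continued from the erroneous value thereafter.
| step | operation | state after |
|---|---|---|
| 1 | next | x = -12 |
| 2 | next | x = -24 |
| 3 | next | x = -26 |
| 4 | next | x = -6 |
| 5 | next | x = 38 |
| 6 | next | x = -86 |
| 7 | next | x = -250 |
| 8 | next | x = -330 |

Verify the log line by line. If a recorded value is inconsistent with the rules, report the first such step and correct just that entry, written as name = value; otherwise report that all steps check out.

1. x = 2*(-1) + (-2)*(4) + (-2) = -12 (checks out)
2. x = 2*(-12) + (-2)*(-1) + (-2) = -24 (no discrepancy)
3. x = 2*(-24) + (-2)*(-12) + (-2) = -26 (matches)
4. x = 2*(-26) + (-2)*(-24) + (-2) = -6 (verified)
5. x = 2*(-6) + (-2)*(-26) + (-2) = 38 (no discrepancy)
6. x = 2*(38) + (-2)*(-6) + (-2) = 86 (the log disagrees here)
Step 6 is the first one off; corrected, x = 86.

step 6, x = 86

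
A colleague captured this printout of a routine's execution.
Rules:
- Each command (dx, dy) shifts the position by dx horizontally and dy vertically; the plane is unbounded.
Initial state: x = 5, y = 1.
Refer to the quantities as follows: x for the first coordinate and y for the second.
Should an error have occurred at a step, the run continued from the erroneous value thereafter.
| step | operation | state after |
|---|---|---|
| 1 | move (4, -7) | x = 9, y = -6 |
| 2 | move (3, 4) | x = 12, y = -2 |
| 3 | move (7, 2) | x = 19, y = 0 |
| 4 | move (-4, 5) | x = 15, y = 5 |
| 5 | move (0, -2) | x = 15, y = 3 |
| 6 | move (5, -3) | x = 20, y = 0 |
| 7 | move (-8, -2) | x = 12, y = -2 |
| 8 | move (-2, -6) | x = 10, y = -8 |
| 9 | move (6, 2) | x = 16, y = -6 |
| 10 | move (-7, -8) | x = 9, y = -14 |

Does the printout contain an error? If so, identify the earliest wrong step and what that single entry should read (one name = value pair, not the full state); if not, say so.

Step 1: x = 5 + (4) = 9, y = 1 + (-7) = -6 — verified.
Step 2: x = 9 + (3) = 12, y = -6 + (4) = -2 — consistent with the printout.
Step 3: x = 12 + (7) = 19, y = -2 + (2) = 0 — matches.
Step 4: x = 19 + (-4) = 15, y = 0 + (5) = 5 — checks out.
Step 5: x = 15 + (0) = 15, y = 5 + (-2) = 3 — exactly as logged.
Step 6: x = 15 + (5) = 20, y = 3 + (-3) = 0 — consistent with the printout.
Step 7: x = 20 + (-8) = 12, y = 0 + (-2) = -2 — in agreement.
Step 8: x = 12 + (-2) = 10, y = -2 + (-6) = -8 — in agreement.
Step 9: x = 10 + (6) = 16, y = -8 + (2) = -6 — no discrepancy.
Step 10: x = 16 + (-7) = 9, y = -6 + (-8) = -14 — verified.
Each recorded entry agrees with the recomputation.

no error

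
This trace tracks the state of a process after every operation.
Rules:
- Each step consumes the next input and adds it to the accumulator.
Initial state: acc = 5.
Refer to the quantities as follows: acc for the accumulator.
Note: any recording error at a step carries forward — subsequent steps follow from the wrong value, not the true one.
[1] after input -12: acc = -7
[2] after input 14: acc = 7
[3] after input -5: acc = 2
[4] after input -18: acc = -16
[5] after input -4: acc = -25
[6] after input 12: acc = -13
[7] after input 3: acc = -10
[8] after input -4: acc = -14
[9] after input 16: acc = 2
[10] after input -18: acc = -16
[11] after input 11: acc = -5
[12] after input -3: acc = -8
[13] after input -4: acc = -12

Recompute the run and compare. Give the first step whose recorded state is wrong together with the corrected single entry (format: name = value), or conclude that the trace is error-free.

Recomputing the run from the initial state:
step 1: acc = -7
step 2: acc = 7
step 3: acc = 2
step 4: acc = -16
step 5: acc = -20
step 6: acc = -8
step 7: acc = -5
step 8: acc = -9
step 9: acc = 7
step 10: acc = -11
step 11: acc = 0
step 12: acc = -3
step 13: acc = -7
The first disagreement with the trace is at step 5, where the value should be acc = -20.

step 5, acc = -20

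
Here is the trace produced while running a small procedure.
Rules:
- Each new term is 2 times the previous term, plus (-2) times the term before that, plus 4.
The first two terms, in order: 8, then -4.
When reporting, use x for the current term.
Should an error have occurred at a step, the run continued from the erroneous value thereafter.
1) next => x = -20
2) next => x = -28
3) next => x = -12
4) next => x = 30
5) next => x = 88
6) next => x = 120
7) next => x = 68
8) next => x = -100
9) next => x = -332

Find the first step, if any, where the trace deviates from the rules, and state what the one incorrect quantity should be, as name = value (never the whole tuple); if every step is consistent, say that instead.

step 4, x = 36

step 1: x = 2*(-4) + (-2)*(8) + (4) = -20 -> no discrepancy
step 2: x = 2*(-20) + (-2)*(-4) + (4) = -28 -> exactly as logged
step 3: x = 2*(-28) + (-2)*(-20) + (4) = -12 -> same as recorded
step 4: x = 2*(-12) + (-2)*(-28) + (4) = 36 -> the entry is off here
Step 4 is the first one off; corrected, x = 36.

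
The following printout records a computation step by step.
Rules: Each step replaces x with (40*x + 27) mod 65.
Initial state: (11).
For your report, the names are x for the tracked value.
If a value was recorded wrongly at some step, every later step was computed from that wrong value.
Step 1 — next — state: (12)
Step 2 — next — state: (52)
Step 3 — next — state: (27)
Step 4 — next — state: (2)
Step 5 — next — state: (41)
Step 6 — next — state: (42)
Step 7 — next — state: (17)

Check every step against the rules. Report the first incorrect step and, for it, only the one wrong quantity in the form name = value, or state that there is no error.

step 5, x = 42

1. x = (40*11 + 27) mod 65 = 12 (checks out)
2. x = (40*12 + 27) mod 65 = 52 (confirmed correct)
3. x = (40*52 + 27) mod 65 = 27 (agrees with the printout)
4. x = (40*27 + 27) mod 65 = 2 (verified)
5. x = (40*2 + 27) mod 65 = 42 (the recorded entry deviates here)
The earliest wrong entry is at step 5: it should read x = 42.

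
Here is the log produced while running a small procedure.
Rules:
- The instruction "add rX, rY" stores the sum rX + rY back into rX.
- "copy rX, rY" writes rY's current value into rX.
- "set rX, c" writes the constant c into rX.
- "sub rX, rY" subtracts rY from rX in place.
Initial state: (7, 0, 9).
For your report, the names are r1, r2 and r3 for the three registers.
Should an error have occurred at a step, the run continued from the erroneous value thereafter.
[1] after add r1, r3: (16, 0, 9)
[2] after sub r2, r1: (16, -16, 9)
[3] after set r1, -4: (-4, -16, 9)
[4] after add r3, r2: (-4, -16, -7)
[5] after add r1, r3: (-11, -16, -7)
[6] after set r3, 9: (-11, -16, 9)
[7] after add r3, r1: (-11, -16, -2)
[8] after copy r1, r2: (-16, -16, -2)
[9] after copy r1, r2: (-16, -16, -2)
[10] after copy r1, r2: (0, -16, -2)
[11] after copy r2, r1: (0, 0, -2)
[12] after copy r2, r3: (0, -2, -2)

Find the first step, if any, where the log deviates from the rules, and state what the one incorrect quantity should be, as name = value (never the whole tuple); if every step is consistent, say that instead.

Recomputing the run from the initial state:
step 1: r1 = 16, r2 = 0, r3 = 9
step 2: r1 = 16, r2 = -16, r3 = 9
step 3: r1 = -4, r2 = -16, r3 = 9
step 4: r1 = -4, r2 = -16, r3 = -7
step 5: r1 = -11, r2 = -16, r3 = -7
step 6: r1 = -11, r2 = -16, r3 = 9
step 7: r1 = -11, r2 = -16, r3 = -2
step 8: r1 = -16, r2 = -16, r3 = -2
step 9: r1 = -16, r2 = -16, r3 = -2
step 10: r1 = -16, r2 = -16, r3 = -2
step 11: r1 = -16, r2 = -16, r3 = -2
step 12: r1 = -16, r2 = -2, r3 = -2
The first disagreement with the log is at step 10, where the value should be r1 = -16.

step 10, r1 = -16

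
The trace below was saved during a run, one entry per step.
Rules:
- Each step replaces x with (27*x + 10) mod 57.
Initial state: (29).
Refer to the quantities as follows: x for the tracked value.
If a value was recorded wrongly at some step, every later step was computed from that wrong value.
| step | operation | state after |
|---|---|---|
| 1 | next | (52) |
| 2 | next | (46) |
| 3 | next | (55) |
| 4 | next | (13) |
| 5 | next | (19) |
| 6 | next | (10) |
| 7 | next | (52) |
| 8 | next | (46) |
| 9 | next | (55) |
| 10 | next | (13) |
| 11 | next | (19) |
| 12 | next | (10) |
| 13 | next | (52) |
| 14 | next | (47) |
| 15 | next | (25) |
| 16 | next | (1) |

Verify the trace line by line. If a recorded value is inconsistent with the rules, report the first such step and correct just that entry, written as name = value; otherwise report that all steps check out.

step 1: x = (27*29 + 10) mod 57 = 52 -> in agreement
step 2: x = (27*52 + 10) mod 57 = 46 -> no discrepancy
step 3: x = (27*46 + 10) mod 57 = 55 -> confirmed correct
step 4: x = (27*55 + 10) mod 57 = 13 -> confirmed correct
step 5: x = (27*13 + 10) mod 57 = 19 -> in agreement
step 6: x = (27*19 + 10) mod 57 = 10 -> agrees with the trace
step 7: x = (27*10 + 10) mod 57 = 52 -> same as recorded
step 8: x = (27*52 + 10) mod 57 = 46 -> consistent with the trace
step 9: x = (27*46 + 10) mod 57 = 55 -> agrees with the trace
step 10: x = (27*55 + 10) mod 57 = 13 -> in agreement
step 11: x = (27*13 + 10) mod 57 = 19 -> matches
step 12: x = (27*19 + 10) mod 57 = 10 -> same as recorded
step 13: x = (27*10 + 10) mod 57 = 52 -> same as recorded
step 14: x = (27*52 + 10) mod 57 = 46 -> this is not what the trace shows
Conclusion: step 14 carries the first error; the entry should be x = 46.

step 14, x = 46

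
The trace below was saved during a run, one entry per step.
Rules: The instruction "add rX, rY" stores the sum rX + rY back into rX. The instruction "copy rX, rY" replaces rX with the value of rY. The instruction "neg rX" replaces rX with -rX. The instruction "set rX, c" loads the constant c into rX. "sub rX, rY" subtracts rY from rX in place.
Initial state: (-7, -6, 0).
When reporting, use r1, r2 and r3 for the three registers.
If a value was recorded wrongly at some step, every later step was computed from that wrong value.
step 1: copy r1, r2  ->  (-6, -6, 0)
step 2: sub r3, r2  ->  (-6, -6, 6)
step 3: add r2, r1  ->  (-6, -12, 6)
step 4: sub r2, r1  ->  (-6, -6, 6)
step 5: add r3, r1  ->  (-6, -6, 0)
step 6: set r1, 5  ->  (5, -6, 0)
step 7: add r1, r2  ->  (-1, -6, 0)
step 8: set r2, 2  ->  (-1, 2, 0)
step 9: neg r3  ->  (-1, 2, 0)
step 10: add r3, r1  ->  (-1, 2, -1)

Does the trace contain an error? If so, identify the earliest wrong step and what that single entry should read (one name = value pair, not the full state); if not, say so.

no error

step 1: r1 = -6 -> no discrepancy
step 2: r3 = 0 - -6 = 6 -> in agreement
step 3: r2 = -6 + -6 = -12 -> no discrepancy
step 4: r2 = -12 - -6 = -6 -> exactly as logged
step 5: r3 = 6 + -6 = 0 -> matches
step 6: r1 = 5 -> same as recorded
step 7: r1 = 5 + -6 = -1 -> confirmed correct
step 8: r2 = 2 -> matches
step 9: r3 = -(0) = 0 -> verified
step 10: r3 = 0 + -1 = -1 -> matches
No step deviates from the rules.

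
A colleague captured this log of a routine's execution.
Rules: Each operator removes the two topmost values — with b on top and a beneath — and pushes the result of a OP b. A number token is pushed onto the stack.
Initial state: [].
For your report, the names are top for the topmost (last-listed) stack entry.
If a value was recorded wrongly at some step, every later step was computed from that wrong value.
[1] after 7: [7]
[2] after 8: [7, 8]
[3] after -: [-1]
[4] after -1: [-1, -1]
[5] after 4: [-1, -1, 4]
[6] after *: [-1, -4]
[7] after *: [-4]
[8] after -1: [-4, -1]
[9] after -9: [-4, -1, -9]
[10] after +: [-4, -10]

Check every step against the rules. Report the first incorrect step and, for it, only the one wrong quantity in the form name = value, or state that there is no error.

step 7, top = 4

Recomputing the run from the initial state:
step 1: [7]
step 2: [7, 8]
step 3: [-1]
step 4: [-1, -1]
step 5: [-1, -1, 4]
step 6: [-1, -4]
step 7: [4]
step 8: [4, -1]
step 9: [4, -1, -9]
step 10: [4, -10]
The first disagreement with the log is at step 7, where the value should be top = 4.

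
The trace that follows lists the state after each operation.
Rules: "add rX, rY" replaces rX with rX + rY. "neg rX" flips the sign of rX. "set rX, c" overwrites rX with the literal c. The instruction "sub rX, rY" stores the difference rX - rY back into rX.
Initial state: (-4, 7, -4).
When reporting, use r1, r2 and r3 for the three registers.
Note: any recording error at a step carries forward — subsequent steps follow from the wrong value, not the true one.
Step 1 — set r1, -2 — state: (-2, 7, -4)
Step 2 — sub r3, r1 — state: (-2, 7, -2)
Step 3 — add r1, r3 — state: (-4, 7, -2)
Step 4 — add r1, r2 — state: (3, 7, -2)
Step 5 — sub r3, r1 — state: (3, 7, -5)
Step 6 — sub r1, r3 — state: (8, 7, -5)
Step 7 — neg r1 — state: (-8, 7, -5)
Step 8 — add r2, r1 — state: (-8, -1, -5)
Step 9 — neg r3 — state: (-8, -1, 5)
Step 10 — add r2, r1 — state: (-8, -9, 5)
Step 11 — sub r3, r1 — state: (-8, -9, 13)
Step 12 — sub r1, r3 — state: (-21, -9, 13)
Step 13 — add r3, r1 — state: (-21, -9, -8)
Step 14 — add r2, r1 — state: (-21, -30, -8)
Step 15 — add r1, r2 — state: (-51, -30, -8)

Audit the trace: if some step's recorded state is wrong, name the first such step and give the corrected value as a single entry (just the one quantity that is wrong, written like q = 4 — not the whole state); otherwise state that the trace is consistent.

1. r1 = -2 (no discrepancy)
2. r3 = -4 - -2 = -2 (confirmed correct)
3. r1 = -2 + -2 = -4 (exactly as logged)
4. r1 = -4 + 7 = 3 (no discrepancy)
5. r3 = -2 - 3 = -5 (in agreement)
6. r1 = 3 - -5 = 8 (confirmed correct)
7. r1 = -(8) = -8 (no discrepancy)
8. r2 = 7 + -8 = -1 (checks out)
9. r3 = -(-5) = 5 (same as recorded)
10. r2 = -1 + -8 = -9 (checks out)
11. r3 = 5 - -8 = 13 (agrees with the trace)
12. r1 = -8 - 13 = -21 (checks out)
13. r3 = 13 + -21 = -8 (agrees with the trace)
14. r2 = -9 + -21 = -30 (same as recorded)
15. r1 = -21 + -30 = -51 (confirmed correct)
Nothing is out of place; the run is error-free.

no error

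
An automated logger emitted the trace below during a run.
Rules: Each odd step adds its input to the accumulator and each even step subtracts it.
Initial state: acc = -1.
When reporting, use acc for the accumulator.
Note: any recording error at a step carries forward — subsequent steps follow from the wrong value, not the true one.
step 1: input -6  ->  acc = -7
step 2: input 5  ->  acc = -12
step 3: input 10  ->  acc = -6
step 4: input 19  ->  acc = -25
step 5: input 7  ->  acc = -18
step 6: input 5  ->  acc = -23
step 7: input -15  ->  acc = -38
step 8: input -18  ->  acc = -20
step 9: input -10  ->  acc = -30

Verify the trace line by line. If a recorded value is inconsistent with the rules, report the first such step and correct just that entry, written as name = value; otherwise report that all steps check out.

step 3, acc = -2

Recomputing the run from the initial state:
step 1: acc = -7
step 2: acc = -12
step 3: acc = -2
step 4: acc = -21
step 5: acc = -14
step 6: acc = -19
step 7: acc = -34
step 8: acc = -16
step 9: acc = -26
The first disagreement with the trace is at step 3, where the value should be acc = -2.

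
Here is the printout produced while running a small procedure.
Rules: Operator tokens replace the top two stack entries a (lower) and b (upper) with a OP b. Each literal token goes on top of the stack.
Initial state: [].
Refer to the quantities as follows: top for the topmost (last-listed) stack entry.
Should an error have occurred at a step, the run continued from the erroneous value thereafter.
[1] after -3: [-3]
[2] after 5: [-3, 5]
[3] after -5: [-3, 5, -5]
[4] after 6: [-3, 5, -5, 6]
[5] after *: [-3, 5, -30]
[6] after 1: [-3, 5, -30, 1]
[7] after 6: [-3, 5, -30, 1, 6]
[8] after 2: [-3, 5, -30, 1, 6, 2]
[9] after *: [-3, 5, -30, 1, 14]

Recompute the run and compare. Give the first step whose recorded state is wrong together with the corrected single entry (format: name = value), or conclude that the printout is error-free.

Recomputing the run from the initial state:
step 1: [-3]
step 2: [-3, 5]
step 3: [-3, 5, -5]
step 4: [-3, 5, -5, 6]
step 5: [-3, 5, -30]
step 6: [-3, 5, -30, 1]
step 7: [-3, 5, -30, 1, 6]
step 8: [-3, 5, -30, 1, 6, 2]
step 9: [-3, 5, -30, 1, 12]
The first disagreement with the printout is at step 9, where the value should be top = 12.

step 9, top = 12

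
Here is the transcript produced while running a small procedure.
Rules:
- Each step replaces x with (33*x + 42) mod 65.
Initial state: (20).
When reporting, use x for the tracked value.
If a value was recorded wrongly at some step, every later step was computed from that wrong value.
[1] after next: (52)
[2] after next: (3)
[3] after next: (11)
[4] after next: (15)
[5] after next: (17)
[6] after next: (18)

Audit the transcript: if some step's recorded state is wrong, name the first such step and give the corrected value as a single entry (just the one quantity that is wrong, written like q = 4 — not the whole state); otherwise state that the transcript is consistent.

Recomputing the run from the initial state:
step 1: x = 52
step 2: x = 3
step 3: x = 11
step 4: x = 15
step 5: x = 17
step 6: x = 18
This matches the transcript at every step.

no error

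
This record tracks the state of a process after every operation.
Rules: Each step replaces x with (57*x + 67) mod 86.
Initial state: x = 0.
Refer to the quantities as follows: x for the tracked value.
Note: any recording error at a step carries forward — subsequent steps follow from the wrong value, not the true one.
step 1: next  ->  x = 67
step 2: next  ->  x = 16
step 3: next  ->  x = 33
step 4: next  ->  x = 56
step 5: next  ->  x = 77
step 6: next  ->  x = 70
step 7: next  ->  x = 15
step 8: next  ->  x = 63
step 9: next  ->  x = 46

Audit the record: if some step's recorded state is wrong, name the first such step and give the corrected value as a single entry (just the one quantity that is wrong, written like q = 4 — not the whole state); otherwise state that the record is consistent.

step 8, x = 62

Recomputing the run from the initial state:
step 1: x = 67
step 2: x = 16
step 3: x = 33
step 4: x = 56
step 5: x = 77
step 6: x = 70
step 7: x = 15
step 8: x = 62
step 9: x = 75
The first disagreement with the record is at step 8, where the value should be x = 62.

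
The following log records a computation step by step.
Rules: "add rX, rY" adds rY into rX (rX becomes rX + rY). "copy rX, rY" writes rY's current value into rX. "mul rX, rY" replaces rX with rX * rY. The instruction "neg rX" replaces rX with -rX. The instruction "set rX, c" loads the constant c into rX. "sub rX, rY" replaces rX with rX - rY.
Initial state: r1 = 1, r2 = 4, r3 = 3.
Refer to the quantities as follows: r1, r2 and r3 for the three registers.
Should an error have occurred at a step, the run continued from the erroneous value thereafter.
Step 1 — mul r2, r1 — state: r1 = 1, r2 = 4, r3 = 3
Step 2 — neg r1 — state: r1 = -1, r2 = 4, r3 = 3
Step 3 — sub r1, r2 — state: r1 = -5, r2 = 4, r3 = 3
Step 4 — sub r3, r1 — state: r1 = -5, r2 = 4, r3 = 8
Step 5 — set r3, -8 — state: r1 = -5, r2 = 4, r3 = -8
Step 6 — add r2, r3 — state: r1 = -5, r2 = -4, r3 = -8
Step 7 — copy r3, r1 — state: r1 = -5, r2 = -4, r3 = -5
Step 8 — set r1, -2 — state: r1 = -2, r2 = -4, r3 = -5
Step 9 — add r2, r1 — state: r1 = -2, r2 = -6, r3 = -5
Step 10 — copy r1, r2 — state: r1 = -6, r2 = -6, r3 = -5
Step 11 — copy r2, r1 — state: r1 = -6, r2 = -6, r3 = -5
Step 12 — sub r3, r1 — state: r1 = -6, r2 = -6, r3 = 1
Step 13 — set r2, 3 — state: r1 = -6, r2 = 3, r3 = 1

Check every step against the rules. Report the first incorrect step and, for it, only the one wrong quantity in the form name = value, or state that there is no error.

no error

1. r2 = 4 * 1 = 4 (confirmed correct)
2. r1 = -(1) = -1 (consistent with the log)
3. r1 = -1 - 4 = -5 (in agreement)
4. r3 = 3 - -5 = 8 (consistent with the log)
5. r3 = -8 (exactly as logged)
6. r2 = 4 + -8 = -4 (matches)
7. r3 = -5 (matches)
8. r1 = -2 (consistent with the log)
9. r2 = -4 + -2 = -6 (confirmed correct)
10. r1 = -6 (matches)
11. r2 = -6 (confirmed correct)
12. r3 = -5 - -6 = 1 (exactly as logged)
13. r2 = 3 (checks out)
All steps check out; nothing to correct.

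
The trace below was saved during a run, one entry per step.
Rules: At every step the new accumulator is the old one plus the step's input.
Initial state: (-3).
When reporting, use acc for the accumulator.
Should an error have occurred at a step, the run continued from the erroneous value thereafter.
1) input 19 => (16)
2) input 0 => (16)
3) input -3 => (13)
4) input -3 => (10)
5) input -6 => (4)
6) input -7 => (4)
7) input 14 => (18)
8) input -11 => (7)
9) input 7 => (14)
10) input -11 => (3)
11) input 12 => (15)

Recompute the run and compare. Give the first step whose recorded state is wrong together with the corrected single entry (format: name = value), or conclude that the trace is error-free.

Step 1: acc = -3 + 19 = 16 — verified.
Step 2: acc = 16 + 0 = 16 — exactly as logged.
Step 3: acc = 16 + -3 = 13 — agrees with the trace.
Step 4: acc = 13 + -3 = 10 — consistent with the trace.
Step 5: acc = 10 + -6 = 4 — checks out.
Step 6: acc = 4 + -7 = -3 — not what was recorded.
The earliest wrong entry is at step 6: it should read acc = -3.

step 6, acc = -3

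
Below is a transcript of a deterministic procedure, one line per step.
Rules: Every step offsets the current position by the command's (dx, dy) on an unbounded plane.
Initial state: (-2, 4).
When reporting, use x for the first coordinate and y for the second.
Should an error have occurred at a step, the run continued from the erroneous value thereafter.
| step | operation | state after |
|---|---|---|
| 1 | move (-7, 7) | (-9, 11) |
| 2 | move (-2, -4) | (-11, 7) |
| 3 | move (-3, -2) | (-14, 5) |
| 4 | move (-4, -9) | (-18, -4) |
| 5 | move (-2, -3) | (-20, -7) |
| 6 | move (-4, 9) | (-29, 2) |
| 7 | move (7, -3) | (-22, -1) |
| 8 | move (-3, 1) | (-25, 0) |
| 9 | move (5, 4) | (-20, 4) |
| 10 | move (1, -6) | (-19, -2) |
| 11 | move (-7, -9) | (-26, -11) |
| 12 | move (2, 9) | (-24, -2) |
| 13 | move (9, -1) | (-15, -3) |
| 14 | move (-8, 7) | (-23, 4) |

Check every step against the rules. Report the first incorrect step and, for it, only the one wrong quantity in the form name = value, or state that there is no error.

step 6, x = -24

Recomputing the run from the initial state:
step 1: x = -9, y = 11
step 2: x = -11, y = 7
step 3: x = -14, y = 5
step 4: x = -18, y = -4
step 5: x = -20, y = -7
step 6: x = -24, y = 2
step 7: x = -17, y = -1
step 8: x = -20, y = 0
step 9: x = -15, y = 4
step 10: x = -14, y = -2
step 11: x = -21, y = -11
step 12: x = -19, y = -2
step 13: x = -10, y = -3
step 14: x = -18, y = 4
The first disagreement with the transcript is at step 6, where the value should be x = -24.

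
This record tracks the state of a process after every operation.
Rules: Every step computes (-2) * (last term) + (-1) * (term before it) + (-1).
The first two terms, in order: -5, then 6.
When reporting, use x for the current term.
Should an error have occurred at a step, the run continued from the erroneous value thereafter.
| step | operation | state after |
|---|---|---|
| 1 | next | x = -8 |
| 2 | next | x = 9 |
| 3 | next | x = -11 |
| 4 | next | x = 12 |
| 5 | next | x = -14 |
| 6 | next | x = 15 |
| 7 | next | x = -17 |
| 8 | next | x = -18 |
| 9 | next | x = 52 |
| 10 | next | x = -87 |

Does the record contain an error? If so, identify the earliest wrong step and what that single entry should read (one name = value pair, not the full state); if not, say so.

step 8, x = 18

step 1: x = -2*(6) + (-1)*(-5) + (-1) = -8 -> consistent with the record
step 2: x = -2*(-8) + (-1)*(6) + (-1) = 9 -> exactly as logged
step 3: x = -2*(9) + (-1)*(-8) + (-1) = -11 -> in agreement
step 4: x = -2*(-11) + (-1)*(9) + (-1) = 12 -> agrees with the record
step 5: x = -2*(12) + (-1)*(-11) + (-1) = -14 -> in agreement
step 6: x = -2*(-14) + (-1)*(12) + (-1) = 15 -> same as recorded
step 7: x = -2*(15) + (-1)*(-14) + (-1) = -17 -> checks out
step 8: x = -2*(-17) + (-1)*(15) + (-1) = 18 -> the entry is off here
So the first discrepancy is step 8, where the right value is x = 18.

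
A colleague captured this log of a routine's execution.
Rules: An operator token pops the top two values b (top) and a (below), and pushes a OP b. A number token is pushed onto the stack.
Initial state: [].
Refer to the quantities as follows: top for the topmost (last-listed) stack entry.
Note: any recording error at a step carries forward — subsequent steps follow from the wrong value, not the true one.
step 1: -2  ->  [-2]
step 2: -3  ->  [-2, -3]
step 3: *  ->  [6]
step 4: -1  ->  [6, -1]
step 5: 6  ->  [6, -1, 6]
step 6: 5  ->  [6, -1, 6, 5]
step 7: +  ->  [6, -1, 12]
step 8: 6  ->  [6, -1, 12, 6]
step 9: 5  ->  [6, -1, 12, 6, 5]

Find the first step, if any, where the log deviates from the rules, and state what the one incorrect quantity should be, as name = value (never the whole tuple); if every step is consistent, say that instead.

Step 1: push -2: top = -2 — agrees with the log.
Step 2: push -3: top = -3 — no discrepancy.
Step 3: -2 * -3 = 6 — same as recorded.
Step 4: push -1: top = -1 — matches.
Step 5: push 6: top = 6 — in agreement.
Step 6: push 5: top = 5 — verified.
Step 7: 6 + 5 = 11 — the recorded entry deviates here.
The audit stops at step 7: the recorded entry is wrong and should be top = 11.

step 7, top = 11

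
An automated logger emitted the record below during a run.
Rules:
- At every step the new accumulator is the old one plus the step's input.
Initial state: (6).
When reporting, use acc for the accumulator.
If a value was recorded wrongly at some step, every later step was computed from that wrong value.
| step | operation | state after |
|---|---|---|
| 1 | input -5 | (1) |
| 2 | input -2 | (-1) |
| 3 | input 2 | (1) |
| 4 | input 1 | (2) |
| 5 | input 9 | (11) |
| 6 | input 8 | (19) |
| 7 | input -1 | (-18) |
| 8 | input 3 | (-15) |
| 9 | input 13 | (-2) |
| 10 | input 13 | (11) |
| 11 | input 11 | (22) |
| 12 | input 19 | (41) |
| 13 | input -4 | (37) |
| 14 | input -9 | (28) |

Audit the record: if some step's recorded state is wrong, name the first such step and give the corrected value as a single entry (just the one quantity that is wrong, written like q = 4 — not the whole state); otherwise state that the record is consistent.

Recomputing the run from the initial state:
step 1: acc = 1
step 2: acc = -1
step 3: acc = 1
step 4: acc = 2
step 5: acc = 11
step 6: acc = 19
step 7: acc = 18
step 8: acc = 21
step 9: acc = 34
step 10: acc = 47
step 11: acc = 58
step 12: acc = 77
step 13: acc = 73
step 14: acc = 64
The first disagreement with the record is at step 7, where the value should be acc = 18.

step 7, acc = 18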